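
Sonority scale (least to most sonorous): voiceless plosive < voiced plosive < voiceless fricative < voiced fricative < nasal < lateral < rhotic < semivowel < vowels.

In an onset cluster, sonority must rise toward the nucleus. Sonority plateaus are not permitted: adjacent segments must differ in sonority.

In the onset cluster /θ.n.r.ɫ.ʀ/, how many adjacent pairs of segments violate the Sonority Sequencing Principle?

/θ/ — voiceless fricative, sonority 3.
/n/ — nasal, sonority 5.
/r/ — rhotic, sonority 7.
/ɫ/ — lateral, sonority 6.
/ʀ/ — rhotic, sonority 7.
/θ/→/n/: 3→5 (rises) — ok.
/n/→/r/: 5→7 (rises) — ok.
/r/→/ɫ/: 7→6 (does not rise) — violation.
/ɫ/→/ʀ/: 6→7 (rises) — ok.

1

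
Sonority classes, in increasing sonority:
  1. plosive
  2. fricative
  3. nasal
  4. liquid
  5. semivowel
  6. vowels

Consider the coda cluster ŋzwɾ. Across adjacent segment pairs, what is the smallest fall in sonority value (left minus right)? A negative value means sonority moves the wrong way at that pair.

-3

/ŋ/ — nasal, sonority 3.
/z/ — fricative, sonority 2.
/w/ — semivowel, sonority 5.
/ɾ/ — liquid, sonority 4.
/ŋ/→/z/: change +1.
/z/→/w/: change -3.
/w/→/ɾ/: change +1.
Minimum = -3.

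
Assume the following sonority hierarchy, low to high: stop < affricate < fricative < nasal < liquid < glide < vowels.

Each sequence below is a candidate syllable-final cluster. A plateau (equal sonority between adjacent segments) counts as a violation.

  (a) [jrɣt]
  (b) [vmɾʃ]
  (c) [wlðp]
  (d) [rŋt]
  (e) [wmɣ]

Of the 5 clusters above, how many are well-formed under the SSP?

(a) 6-5-3-1 → obeys
(b) 3-4-5-3 → violates
(c) 6-5-3-1 → obeys
(d) 5-4-1 → obeys
(e) 6-4-3 → obeys

4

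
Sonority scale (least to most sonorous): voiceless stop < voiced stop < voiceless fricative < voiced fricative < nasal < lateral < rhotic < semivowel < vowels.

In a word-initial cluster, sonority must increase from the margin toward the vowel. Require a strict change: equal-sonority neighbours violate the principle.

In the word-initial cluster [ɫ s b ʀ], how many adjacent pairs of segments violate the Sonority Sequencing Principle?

/ɫ/: lateral = 6.
/s/: voiceless fricative = 3.
/b/: voiced stop = 2.
/ʀ/: rhotic = 7.
/ɫ/→/s/: 6→3 (does not rise) — violation.
/s/→/b/: 3→2 (does not rise) — violation.
/b/→/ʀ/: 2→7 (rises) — ok.

2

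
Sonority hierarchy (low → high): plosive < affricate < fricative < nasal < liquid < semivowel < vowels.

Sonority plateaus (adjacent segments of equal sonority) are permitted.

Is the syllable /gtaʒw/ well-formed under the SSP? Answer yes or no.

no

Onset: /g/ is a plosive (sonority 1), /t/ is a plosive (sonority 1); then the nucleus /a/ (sonority 7).
Onset profile 1-1-7 — rises to the nucleus.
Coda: /ʒ/ is a fricative (sonority 3), /w/ is a semivowel (sonority 6).
Coda profile 7-3-6 — does not fall throughout.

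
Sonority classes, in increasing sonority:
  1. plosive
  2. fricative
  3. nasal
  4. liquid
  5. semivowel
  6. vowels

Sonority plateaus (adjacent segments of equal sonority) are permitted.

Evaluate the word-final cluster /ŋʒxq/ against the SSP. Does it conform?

yes

/ŋ/: nasal = 3.
/ʒ/: fricative = 2.
/x/: fricative = 2.
/q/: plosive = 1.
The profile 3-2-2-1 is non-increasing (plateaus allowed), so the word-final cluster satisfies the SSP.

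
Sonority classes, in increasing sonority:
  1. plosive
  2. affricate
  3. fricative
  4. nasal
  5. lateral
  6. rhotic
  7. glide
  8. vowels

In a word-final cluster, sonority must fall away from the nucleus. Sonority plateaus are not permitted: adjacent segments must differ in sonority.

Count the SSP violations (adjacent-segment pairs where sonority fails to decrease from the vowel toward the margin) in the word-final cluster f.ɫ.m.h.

1

/f/ — fricative, sonority 3.
/ɫ/ — lateral, sonority 5.
/m/ — nasal, sonority 4.
/h/ — fricative, sonority 3.
/f/→/ɫ/: 3→5 (does not fall) — violation.
/ɫ/→/m/: 5→4 (falls) — ok.
/m/→/h/: 4→3 (falls) — ok.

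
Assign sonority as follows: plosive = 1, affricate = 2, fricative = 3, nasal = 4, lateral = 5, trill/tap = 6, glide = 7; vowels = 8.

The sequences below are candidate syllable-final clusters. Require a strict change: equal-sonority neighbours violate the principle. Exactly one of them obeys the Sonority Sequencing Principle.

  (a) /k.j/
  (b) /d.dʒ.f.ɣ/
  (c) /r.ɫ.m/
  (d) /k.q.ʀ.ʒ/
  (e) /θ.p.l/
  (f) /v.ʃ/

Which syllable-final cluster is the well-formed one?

c

(a) sonority 1-7: ill-formed.
(b) sonority 1-2-3-3: ill-formed.
(c) sonority 6-5-4: well-formed.
(d) sonority 1-1-6-3: ill-formed.
(e) sonority 3-1-5: ill-formed.
(f) sonority 3-3: ill-formed.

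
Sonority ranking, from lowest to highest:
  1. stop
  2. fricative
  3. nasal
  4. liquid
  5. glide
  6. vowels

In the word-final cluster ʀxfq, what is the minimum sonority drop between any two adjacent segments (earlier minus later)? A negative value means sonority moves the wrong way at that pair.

0

/ʀ/: liquid = 4.
/x/: fricative = 2.
/f/: fricative = 2.
/q/: stop = 1.
/ʀ/→/x/: change +2.
/x/→/f/: change +0.
/f/→/q/: change +1.
Minimum = 0.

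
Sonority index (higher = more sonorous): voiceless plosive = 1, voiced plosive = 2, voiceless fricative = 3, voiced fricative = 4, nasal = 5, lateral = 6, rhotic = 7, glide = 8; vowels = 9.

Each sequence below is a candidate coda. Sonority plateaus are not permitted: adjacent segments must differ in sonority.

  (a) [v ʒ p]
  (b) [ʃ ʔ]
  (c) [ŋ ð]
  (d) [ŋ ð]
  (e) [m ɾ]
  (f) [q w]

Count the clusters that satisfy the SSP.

(a) sonority 4-4-1: ill-formed.
(b) sonority 3-1: well-formed.
(c) sonority 5-4: well-formed.
(d) sonority 5-4: well-formed.
(e) sonority 5-7: ill-formed.
(f) sonority 1-8: ill-formed.

3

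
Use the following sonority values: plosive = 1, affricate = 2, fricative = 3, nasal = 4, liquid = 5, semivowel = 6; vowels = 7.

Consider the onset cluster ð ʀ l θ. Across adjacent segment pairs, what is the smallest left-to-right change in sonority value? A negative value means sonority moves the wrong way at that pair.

-2

/ð/: fricative = 3.
/ʀ/: liquid = 5.
/l/: liquid = 5.
/θ/: fricative = 3.
/ð/→/ʀ/: change +2.
/ʀ/→/l/: change +0.
/l/→/θ/: change -2.
Minimum = -2.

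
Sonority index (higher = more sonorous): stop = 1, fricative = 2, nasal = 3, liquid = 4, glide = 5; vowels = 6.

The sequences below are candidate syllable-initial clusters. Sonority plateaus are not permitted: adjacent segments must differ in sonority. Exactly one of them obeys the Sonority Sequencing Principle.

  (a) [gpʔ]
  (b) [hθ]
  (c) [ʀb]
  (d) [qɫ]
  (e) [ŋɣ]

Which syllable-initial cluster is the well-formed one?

d

(a) sonority 1-1-1: ill-formed.
(b) sonority 2-2: ill-formed.
(c) sonority 4-1: ill-formed.
(d) sonority 1-4: well-formed.
(e) sonority 3-2: ill-formed.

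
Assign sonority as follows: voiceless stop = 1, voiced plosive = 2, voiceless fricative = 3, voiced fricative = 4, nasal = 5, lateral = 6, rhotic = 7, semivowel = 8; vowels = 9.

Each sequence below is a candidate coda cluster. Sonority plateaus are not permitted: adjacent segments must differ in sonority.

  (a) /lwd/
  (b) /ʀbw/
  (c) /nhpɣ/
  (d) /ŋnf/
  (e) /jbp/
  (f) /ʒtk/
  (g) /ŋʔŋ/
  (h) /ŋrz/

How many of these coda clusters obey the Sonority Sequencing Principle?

1

(a) 6-8-2 → violates
(b) 7-2-8 → violates
(c) 5-3-1-4 → violates
(d) 5-5-3 → violates
(e) 8-2-1 → obeys
(f) 4-1-1 → violates
(g) 5-1-5 → violates
(h) 5-7-4 → violates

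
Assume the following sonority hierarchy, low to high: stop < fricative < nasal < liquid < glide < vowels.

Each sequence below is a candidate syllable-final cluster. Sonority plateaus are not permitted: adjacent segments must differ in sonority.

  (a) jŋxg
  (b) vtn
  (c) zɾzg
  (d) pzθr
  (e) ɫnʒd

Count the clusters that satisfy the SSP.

2

(a) sonority 5-3-2-1: well-formed.
(b) sonority 2-1-3: ill-formed.
(c) sonority 2-4-2-1: ill-formed.
(d) sonority 1-2-2-4: ill-formed.
(e) sonority 4-3-2-1: well-formed.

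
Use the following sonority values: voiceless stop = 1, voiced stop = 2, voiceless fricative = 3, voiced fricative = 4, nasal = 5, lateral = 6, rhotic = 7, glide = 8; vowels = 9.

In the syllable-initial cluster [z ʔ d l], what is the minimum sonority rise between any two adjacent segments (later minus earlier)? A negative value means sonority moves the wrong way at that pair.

/z/ is a voiced fricative (sonority 4).
/ʔ/ is a voiceless stop (sonority 1).
/d/ is a voiced stop (sonority 2).
/l/ is a lateral (sonority 6).
/z/→/ʔ/: change -3.
/ʔ/→/d/: change +1.
/d/→/l/: change +4.
Minimum = -3.

-3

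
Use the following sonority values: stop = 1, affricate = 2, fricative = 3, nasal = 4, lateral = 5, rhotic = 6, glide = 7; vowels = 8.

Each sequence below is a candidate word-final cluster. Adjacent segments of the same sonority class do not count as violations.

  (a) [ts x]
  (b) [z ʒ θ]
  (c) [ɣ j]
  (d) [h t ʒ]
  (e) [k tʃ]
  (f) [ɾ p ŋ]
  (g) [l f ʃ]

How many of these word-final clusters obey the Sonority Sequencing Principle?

2

(a) 2-3 → violates
(b) 3-3-3 → obeys
(c) 3-7 → violates
(d) 3-1-3 → violates
(e) 1-2 → violates
(f) 6-1-4 → violates
(g) 5-3-3 → obeys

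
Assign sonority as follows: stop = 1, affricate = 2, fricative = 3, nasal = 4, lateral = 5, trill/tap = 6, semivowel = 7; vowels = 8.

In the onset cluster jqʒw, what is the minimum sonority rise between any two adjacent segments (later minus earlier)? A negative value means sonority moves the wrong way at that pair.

/j/ — semivowel, sonority 7.
/q/ — stop, sonority 1.
/ʒ/ — fricative, sonority 3.
/w/ — semivowel, sonority 7.
/j/→/q/: change -6.
/q/→/ʒ/: change +2.
/ʒ/→/w/: change +4.
Minimum = -6.

-6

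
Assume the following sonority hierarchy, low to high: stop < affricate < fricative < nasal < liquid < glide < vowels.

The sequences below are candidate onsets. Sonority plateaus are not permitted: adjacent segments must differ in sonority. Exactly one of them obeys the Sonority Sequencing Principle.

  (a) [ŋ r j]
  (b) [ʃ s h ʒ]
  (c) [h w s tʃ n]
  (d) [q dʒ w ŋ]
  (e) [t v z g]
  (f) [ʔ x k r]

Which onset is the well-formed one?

a

(a) 4-5-6 → obeys
(b) 3-3-3-3 → violates
(c) 3-6-3-2-4 → violates
(d) 1-2-6-4 → violates
(e) 1-3-3-1 → violates
(f) 1-3-1-5 → violates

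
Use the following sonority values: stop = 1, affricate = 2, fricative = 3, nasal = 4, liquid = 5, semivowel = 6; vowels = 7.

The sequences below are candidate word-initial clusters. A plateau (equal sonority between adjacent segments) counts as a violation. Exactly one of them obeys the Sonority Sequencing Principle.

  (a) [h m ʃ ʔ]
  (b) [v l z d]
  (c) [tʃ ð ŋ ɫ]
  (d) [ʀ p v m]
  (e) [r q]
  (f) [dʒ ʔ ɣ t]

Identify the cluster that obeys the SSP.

c

(a) [h m ʃ ʔ]: profile 3-4-3-1 — violates.
(b) [v l z d]: profile 3-5-3-1 — violates.
(c) [tʃ ð ŋ ɫ]: profile 2-3-4-5 — obeys.
(d) [ʀ p v m]: profile 5-1-3-4 — violates.
(e) [r q]: profile 5-1 — violates.
(f) [dʒ ʔ ɣ t]: profile 2-1-3-1 — violates.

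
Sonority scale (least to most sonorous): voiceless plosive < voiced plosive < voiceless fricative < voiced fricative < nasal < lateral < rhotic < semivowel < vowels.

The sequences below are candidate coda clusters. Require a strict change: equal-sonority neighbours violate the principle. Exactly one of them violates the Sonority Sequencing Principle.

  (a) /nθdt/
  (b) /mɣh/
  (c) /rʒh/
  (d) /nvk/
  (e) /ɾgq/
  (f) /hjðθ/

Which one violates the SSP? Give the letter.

f

(a) /nθdt/: profile 5-3-2-1 — obeys.
(b) /mɣh/: profile 5-4-3 — obeys.
(c) /rʒh/: profile 7-4-3 — obeys.
(d) /nvk/: profile 5-4-1 — obeys.
(e) /ɾgq/: profile 7-2-1 — obeys.
(f) /hjðθ/: profile 3-8-4-3 — violates.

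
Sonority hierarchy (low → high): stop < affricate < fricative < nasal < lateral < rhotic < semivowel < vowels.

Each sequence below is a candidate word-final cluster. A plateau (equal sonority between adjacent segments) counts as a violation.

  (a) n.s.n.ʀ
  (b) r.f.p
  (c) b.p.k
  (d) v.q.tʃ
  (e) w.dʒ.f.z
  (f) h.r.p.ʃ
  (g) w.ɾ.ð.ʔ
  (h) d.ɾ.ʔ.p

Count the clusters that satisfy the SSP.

2

(a) 4-3-4-6 → violates
(b) 6-3-1 → obeys
(c) 1-1-1 → violates
(d) 3-1-2 → violates
(e) 7-2-3-3 → violates
(f) 3-6-1-3 → violates
(g) 7-6-3-1 → obeys
(h) 1-6-1-1 → violates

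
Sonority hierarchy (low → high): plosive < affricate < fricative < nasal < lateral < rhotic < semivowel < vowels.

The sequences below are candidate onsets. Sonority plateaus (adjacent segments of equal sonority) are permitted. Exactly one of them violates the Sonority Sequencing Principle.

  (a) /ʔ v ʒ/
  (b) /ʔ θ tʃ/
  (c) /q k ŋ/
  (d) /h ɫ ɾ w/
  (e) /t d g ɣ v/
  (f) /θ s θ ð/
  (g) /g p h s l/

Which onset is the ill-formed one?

b

(a) sonority 1-3-3: well-formed.
(b) sonority 1-3-2: ill-formed.
(c) sonority 1-1-4: well-formed.
(d) sonority 3-5-6-7: well-formed.
(e) sonority 1-1-1-3-3: well-formed.
(f) sonority 3-3-3-3: well-formed.
(g) sonority 1-1-3-3-5: well-formed.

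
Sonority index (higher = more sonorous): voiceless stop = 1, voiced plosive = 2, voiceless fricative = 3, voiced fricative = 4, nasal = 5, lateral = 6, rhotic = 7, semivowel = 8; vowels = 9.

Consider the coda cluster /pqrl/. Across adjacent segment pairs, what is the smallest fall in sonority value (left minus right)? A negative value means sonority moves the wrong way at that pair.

/p/ is a voiceless stop (sonority 1).
/q/ is a voiceless stop (sonority 1).
/r/ is a rhotic (sonority 7).
/l/ is a lateral (sonority 6).
/p/→/q/: change +0.
/q/→/r/: change -6.
/r/→/l/: change +1.
Minimum = -6.

-6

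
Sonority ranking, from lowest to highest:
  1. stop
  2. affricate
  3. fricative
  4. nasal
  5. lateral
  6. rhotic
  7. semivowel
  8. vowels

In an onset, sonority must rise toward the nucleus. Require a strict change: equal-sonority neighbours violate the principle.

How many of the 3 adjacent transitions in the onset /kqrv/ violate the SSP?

/k/ is a stop (sonority 1).
/q/ is a stop (sonority 1).
/r/ is a rhotic (sonority 6).
/v/ is a fricative (sonority 3).
/k/→/q/: 1→1 (plateau) — violation.
/q/→/r/: 1→6 (rises) — ok.
/r/→/v/: 6→3 (does not rise) — violation.

2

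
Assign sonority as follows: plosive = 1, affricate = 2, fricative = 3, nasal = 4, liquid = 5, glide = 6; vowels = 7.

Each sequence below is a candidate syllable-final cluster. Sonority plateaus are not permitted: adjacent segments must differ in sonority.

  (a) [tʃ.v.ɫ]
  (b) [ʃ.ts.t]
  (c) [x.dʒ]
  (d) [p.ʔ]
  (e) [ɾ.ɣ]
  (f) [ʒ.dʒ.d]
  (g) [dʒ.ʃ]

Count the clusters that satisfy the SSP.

(a) sonority 2-3-5: ill-formed.
(b) sonority 3-2-1: well-formed.
(c) sonority 3-2: well-formed.
(d) sonority 1-1: ill-formed.
(e) sonority 5-3: well-formed.
(f) sonority 3-2-1: well-formed.
(g) sonority 2-3: ill-formed.

4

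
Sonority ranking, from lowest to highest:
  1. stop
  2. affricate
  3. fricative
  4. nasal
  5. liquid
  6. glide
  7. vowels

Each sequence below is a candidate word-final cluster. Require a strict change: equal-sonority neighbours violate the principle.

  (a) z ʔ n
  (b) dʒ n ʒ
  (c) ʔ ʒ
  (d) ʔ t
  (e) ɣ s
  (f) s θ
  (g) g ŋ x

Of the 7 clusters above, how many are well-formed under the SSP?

(a) 3-1-4 → violates
(b) 2-4-3 → violates
(c) 1-3 → violates
(d) 1-1 → violates
(e) 3-3 → violates
(f) 3-3 → violates
(g) 1-4-3 → violates

0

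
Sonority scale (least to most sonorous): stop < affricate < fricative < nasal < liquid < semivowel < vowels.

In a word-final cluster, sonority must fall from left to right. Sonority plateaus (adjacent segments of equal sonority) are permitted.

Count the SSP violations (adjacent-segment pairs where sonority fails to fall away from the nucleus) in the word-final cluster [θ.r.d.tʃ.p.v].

3

/θ/ — fricative, sonority 3.
/r/ — liquid, sonority 5.
/d/ — stop, sonority 1.
/tʃ/ — affricate, sonority 2.
/p/ — stop, sonority 1.
/v/ — fricative, sonority 3.
/θ/→/r/: 3→5 (does not fall) — violation.
/r/→/d/: 5→1 (falls) — ok.
/d/→/tʃ/: 1→2 (does not fall) — violation.
/tʃ/→/p/: 2→1 (falls) — ok.
/p/→/v/: 1→3 (does not fall) — violation.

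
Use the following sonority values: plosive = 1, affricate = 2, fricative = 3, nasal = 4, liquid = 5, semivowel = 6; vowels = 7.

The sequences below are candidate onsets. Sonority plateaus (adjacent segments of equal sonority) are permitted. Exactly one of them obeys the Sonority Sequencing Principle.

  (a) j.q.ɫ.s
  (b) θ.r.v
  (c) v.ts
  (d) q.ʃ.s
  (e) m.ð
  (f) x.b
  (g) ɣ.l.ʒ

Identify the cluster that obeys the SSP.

(a) j.q.ɫ.s: profile 6-1-5-3 — violates.
(b) θ.r.v: profile 3-5-3 — violates.
(c) v.ts: profile 3-2 — violates.
(d) q.ʃ.s: profile 1-3-3 — obeys.
(e) m.ð: profile 4-3 — violates.
(f) x.b: profile 3-1 — violates.
(g) ɣ.l.ʒ: profile 3-5-3 — violates.

d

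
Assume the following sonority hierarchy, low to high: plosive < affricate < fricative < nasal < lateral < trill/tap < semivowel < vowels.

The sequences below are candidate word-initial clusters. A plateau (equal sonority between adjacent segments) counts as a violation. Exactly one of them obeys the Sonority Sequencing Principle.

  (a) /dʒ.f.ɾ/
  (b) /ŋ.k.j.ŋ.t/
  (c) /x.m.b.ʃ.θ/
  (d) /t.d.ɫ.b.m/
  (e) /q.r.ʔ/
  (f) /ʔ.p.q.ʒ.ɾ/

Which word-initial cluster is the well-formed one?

a

(a) 2-3-6 → obeys
(b) 4-1-7-4-1 → violates
(c) 3-4-1-3-3 → violates
(d) 1-1-5-1-4 → violates
(e) 1-6-1 → violates
(f) 1-1-1-3-6 → violates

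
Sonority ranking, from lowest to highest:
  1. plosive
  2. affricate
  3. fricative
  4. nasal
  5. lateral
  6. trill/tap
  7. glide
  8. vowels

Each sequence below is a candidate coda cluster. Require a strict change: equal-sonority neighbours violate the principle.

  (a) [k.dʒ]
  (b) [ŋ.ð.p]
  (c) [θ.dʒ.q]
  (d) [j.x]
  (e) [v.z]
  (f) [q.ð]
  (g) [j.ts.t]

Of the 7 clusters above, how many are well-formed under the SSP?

4

(a) sonority 1-2: ill-formed.
(b) sonority 4-3-1: well-formed.
(c) sonority 3-2-1: well-formed.
(d) sonority 7-3: well-formed.
(e) sonority 3-3: ill-formed.
(f) sonority 1-3: ill-formed.
(g) sonority 7-2-1: well-formed.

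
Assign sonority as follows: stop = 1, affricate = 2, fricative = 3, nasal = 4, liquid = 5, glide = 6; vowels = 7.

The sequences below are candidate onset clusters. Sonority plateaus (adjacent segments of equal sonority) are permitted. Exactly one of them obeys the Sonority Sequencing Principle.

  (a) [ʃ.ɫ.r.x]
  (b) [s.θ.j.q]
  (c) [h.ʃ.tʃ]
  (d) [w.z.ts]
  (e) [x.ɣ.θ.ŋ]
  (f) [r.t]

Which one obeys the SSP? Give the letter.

e

(a) sonority 3-5-5-3: ill-formed.
(b) sonority 3-3-6-1: ill-formed.
(c) sonority 3-3-2: ill-formed.
(d) sonority 6-3-2: ill-formed.
(e) sonority 3-3-3-4: well-formed.
(f) sonority 5-1: ill-formed.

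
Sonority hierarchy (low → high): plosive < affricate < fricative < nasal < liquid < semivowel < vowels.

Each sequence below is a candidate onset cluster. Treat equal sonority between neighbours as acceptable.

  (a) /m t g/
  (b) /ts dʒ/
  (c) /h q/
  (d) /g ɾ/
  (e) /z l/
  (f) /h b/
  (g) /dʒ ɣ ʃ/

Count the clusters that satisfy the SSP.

4

(a) 4-1-1 → violates
(b) 2-2 → obeys
(c) 3-1 → violates
(d) 1-5 → obeys
(e) 3-5 → obeys
(f) 3-1 → violates
(g) 2-3-3 → obeys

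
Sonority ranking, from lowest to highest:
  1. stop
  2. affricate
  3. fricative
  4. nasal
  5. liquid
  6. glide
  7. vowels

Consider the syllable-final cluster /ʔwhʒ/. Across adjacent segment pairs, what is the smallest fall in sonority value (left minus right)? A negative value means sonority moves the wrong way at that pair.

/ʔ/ — stop, sonority 1.
/w/ — glide, sonority 6.
/h/ — fricative, sonority 3.
/ʒ/ — fricative, sonority 3.
/ʔ/→/w/: change -5.
/w/→/h/: change +3.
/h/→/ʒ/: change +0.
Minimum = -5.

-5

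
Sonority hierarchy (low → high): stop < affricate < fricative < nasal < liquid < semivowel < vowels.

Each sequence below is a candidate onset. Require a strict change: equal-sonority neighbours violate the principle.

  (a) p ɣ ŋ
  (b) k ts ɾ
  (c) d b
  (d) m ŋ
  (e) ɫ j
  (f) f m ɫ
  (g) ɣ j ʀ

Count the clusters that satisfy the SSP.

4

(a) sonority 1-3-4: well-formed.
(b) sonority 1-2-5: well-formed.
(c) sonority 1-1: ill-formed.
(d) sonority 4-4: ill-formed.
(e) sonority 5-6: well-formed.
(f) sonority 3-4-5: well-formed.
(g) sonority 3-6-5: ill-formed.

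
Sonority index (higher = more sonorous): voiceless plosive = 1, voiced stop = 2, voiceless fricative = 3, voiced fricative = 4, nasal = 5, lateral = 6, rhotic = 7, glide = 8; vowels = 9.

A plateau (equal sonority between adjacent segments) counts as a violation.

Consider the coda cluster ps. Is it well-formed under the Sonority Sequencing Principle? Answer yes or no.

no

/p/ is a voiceless plosive (sonority 1).
/s/ is a voiceless fricative (sonority 3).
The profile is 1-3. Between /p/ (1) and /s/ (3) sonority does not fall, so the cluster violates the SSP.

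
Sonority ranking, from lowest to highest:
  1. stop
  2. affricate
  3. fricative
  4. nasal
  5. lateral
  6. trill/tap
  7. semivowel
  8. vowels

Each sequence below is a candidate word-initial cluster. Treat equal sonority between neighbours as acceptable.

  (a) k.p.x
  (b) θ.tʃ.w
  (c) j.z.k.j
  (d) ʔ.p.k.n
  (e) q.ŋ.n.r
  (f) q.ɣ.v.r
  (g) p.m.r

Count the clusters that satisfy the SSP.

5

(a) k.p.x: profile 1-1-3 — obeys.
(b) θ.tʃ.w: profile 3-2-7 — violates.
(c) j.z.k.j: profile 7-3-1-7 — violates.
(d) ʔ.p.k.n: profile 1-1-1-4 — obeys.
(e) q.ŋ.n.r: profile 1-4-4-6 — obeys.
(f) q.ɣ.v.r: profile 1-3-3-6 — obeys.
(g) p.m.r: profile 1-4-6 — obeys.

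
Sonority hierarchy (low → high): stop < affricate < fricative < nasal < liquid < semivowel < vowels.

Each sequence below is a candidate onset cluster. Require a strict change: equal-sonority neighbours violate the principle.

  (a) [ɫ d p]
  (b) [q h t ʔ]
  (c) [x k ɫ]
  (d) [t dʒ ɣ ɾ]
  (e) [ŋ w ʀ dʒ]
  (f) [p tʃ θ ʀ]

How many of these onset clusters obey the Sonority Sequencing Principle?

(a) sonority 5-1-1: ill-formed.
(b) sonority 1-3-1-1: ill-formed.
(c) sonority 3-1-5: ill-formed.
(d) sonority 1-2-3-5: well-formed.
(e) sonority 4-6-5-2: ill-formed.
(f) sonority 1-2-3-5: well-formed.

2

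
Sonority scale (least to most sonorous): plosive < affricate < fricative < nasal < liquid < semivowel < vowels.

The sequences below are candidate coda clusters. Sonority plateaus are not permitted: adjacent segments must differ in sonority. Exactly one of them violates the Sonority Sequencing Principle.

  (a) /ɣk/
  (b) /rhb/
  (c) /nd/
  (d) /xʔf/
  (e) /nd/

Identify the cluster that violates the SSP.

(a) /ɣk/: profile 3-1 — obeys.
(b) /rhb/: profile 5-3-1 — obeys.
(c) /nd/: profile 4-1 — obeys.
(d) /xʔf/: profile 3-1-3 — violates.
(e) /nd/: profile 4-1 — obeys.

d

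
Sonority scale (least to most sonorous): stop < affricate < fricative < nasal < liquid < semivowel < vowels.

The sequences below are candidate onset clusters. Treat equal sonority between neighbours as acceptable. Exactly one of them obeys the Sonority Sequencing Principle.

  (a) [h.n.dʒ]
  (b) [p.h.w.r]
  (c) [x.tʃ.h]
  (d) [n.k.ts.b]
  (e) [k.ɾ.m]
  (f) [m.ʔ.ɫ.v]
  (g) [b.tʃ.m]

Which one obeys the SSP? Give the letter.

g

(a) sonority 3-4-2: ill-formed.
(b) sonority 1-3-6-5: ill-formed.
(c) sonority 3-2-3: ill-formed.
(d) sonority 4-1-2-1: ill-formed.
(e) sonority 1-5-4: ill-formed.
(f) sonority 4-1-5-3: ill-formed.
(g) sonority 1-2-4: well-formed.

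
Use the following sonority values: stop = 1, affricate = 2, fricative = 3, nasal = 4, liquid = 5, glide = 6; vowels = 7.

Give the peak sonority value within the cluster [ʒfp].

3

/ʒ/ is a fricative (sonority 3).
/f/ is a fricative (sonority 3).
/p/ is a stop (sonority 1).
The maximum is 3.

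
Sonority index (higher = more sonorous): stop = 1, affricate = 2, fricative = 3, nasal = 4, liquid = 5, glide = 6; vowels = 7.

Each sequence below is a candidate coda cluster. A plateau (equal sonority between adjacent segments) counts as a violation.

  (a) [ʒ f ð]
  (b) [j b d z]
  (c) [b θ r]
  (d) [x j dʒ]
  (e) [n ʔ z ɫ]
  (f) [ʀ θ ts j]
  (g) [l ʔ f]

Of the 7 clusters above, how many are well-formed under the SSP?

0

(a) [ʒ f ð]: profile 3-3-3 — violates.
(b) [j b d z]: profile 6-1-1-3 — violates.
(c) [b θ r]: profile 1-3-5 — violates.
(d) [x j dʒ]: profile 3-6-2 — violates.
(e) [n ʔ z ɫ]: profile 4-1-3-5 — violates.
(f) [ʀ θ ts j]: profile 5-3-2-6 — violates.
(g) [l ʔ f]: profile 5-1-3 — violates.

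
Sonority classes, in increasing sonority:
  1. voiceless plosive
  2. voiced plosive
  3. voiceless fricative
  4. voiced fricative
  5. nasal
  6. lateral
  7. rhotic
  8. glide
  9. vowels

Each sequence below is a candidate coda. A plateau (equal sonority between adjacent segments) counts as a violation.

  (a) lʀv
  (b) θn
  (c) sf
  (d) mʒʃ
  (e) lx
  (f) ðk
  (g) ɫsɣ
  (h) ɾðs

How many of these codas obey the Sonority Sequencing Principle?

4

(a) lʀv: profile 6-7-4 — violates.
(b) θn: profile 3-5 — violates.
(c) sf: profile 3-3 — violates.
(d) mʒʃ: profile 5-4-3 — obeys.
(e) lx: profile 6-3 — obeys.
(f) ðk: profile 4-1 — obeys.
(g) ɫsɣ: profile 6-3-4 — violates.
(h) ɾðs: profile 7-4-3 — obeys.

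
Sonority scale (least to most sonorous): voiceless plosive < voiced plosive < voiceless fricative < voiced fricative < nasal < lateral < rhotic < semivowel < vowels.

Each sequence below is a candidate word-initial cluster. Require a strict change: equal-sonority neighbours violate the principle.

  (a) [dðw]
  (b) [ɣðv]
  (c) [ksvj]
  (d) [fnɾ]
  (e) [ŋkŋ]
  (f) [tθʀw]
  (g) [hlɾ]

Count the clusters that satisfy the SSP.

(a) 2-4-8 → obeys
(b) 4-4-4 → violates
(c) 1-3-4-8 → obeys
(d) 3-5-7 → obeys
(e) 5-1-5 → violates
(f) 1-3-7-8 → obeys
(g) 3-6-7 → obeys

5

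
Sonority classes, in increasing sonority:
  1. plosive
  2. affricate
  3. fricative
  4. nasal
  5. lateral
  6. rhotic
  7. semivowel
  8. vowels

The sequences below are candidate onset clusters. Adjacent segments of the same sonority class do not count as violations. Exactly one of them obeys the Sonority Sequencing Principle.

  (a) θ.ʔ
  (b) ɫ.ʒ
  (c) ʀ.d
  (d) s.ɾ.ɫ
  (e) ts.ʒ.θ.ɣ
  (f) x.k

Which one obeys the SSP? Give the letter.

e

(a) θ.ʔ: profile 3-1 — violates.
(b) ɫ.ʒ: profile 5-3 — violates.
(c) ʀ.d: profile 6-1 — violates.
(d) s.ɾ.ɫ: profile 3-6-5 — violates.
(e) ts.ʒ.θ.ɣ: profile 2-3-3-3 — obeys.
(f) x.k: profile 3-1 — violates.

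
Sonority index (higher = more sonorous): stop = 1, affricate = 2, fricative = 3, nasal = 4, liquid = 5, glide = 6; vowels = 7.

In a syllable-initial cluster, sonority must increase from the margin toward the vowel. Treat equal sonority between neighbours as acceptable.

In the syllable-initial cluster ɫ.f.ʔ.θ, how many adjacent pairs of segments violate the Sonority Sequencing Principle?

2

/ɫ/: liquid = 5.
/f/: fricative = 3.
/ʔ/: stop = 1.
/θ/: fricative = 3.
/ɫ/→/f/: 5→3 (does not rise) — violation.
/f/→/ʔ/: 3→1 (does not rise) — violation.
/ʔ/→/θ/: 1→3 (rises) — ok.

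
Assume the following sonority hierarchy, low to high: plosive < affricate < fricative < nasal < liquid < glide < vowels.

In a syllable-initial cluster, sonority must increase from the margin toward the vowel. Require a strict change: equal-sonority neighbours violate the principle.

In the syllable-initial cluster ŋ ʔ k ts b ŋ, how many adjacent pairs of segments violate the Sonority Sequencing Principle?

/ŋ/: nasal = 4.
/ʔ/: plosive = 1.
/k/: plosive = 1.
/ts/: affricate = 2.
/b/: plosive = 1.
/ŋ/: nasal = 4.
/ŋ/→/ʔ/: 4→1 (does not rise) — violation.
/ʔ/→/k/: 1→1 (plateau) — violation.
/k/→/ts/: 1→2 (rises) — ok.
/ts/→/b/: 2→1 (does not rise) — violation.
/b/→/ŋ/: 1→4 (rises) — ok.

3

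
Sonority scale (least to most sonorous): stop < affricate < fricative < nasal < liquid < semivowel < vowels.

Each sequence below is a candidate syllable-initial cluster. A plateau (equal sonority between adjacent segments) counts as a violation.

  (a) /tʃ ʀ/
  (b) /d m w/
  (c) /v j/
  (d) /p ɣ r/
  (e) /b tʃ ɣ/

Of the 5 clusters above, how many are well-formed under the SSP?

5

(a) 2-5 → obeys
(b) 1-4-6 → obeys
(c) 3-6 → obeys
(d) 1-3-5 → obeys
(e) 1-2-3 → obeys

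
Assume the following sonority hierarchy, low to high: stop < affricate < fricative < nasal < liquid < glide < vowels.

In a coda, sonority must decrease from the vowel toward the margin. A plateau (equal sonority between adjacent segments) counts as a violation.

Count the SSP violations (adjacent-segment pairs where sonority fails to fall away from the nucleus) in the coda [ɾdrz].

/ɾ/ — liquid, sonority 5.
/d/ — stop, sonority 1.
/r/ — liquid, sonority 5.
/z/ — fricative, sonority 3.
/ɾ/→/d/: 5→1 (falls) — ok.
/d/→/r/: 1→5 (does not fall) — violation.
/r/→/z/: 5→3 (falls) — ok.

1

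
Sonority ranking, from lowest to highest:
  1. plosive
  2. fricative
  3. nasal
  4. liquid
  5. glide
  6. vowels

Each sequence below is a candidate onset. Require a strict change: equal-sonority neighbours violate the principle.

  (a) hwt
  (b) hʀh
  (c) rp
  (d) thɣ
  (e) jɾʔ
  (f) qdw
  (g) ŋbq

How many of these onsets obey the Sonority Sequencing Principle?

0

(a) sonority 2-5-1: ill-formed.
(b) sonority 2-4-2: ill-formed.
(c) sonority 4-1: ill-formed.
(d) sonority 1-2-2: ill-formed.
(e) sonority 5-4-1: ill-formed.
(f) sonority 1-1-5: ill-formed.
(g) sonority 3-1-1: ill-formed.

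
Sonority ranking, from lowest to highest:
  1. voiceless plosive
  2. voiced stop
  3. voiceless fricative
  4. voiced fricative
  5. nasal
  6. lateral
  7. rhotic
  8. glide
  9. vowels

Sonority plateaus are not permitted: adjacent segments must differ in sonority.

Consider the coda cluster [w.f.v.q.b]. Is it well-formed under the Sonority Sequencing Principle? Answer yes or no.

/w/ is a glide (sonority 8).
/f/ is a voiceless fricative (sonority 3).
/v/ is a voiced fricative (sonority 4).
/q/ is a voiceless plosive (sonority 1).
/b/ is a voiced stop (sonority 2).
The profile is 8-3-4-1-2. Between /f/ (3) and /v/ (4) sonority does not fall, so the cluster violates the SSP.

no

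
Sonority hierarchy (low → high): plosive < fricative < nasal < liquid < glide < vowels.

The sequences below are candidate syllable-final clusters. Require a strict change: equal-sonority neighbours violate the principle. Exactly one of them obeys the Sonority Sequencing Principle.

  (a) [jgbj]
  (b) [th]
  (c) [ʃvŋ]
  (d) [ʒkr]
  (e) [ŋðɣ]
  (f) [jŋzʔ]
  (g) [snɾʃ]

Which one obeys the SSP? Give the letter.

(a) [jgbj]: profile 5-1-1-5 — violates.
(b) [th]: profile 1-2 — violates.
(c) [ʃvŋ]: profile 2-2-3 — violates.
(d) [ʒkr]: profile 2-1-4 — violates.
(e) [ŋðɣ]: profile 3-2-2 — violates.
(f) [jŋzʔ]: profile 5-3-2-1 — obeys.
(g) [snɾʃ]: profile 2-3-4-2 — violates.

f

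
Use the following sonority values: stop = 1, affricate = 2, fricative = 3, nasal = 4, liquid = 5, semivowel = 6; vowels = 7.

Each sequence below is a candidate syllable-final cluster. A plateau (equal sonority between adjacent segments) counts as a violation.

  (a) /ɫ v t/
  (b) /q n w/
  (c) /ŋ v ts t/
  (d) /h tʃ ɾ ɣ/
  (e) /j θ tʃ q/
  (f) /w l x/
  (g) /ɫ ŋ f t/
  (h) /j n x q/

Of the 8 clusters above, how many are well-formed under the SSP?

(a) /ɫ v t/: profile 5-3-1 — obeys.
(b) /q n w/: profile 1-4-6 — violates.
(c) /ŋ v ts t/: profile 4-3-2-1 — obeys.
(d) /h tʃ ɾ ɣ/: profile 3-2-5-3 — violates.
(e) /j θ tʃ q/: profile 6-3-2-1 — obeys.
(f) /w l x/: profile 6-5-3 — obeys.
(g) /ɫ ŋ f t/: profile 5-4-3-1 — obeys.
(h) /j n x q/: profile 6-4-3-1 — obeys.

6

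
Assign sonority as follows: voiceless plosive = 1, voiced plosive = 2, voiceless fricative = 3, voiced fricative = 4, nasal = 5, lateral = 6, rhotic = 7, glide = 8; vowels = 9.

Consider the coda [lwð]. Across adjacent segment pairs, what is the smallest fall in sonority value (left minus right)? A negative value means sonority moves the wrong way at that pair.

-2

/l/ — lateral, sonority 6.
/w/ — glide, sonority 8.
/ð/ — voiced fricative, sonority 4.
/l/→/w/: change -2.
/w/→/ð/: change +4.
Minimum = -2.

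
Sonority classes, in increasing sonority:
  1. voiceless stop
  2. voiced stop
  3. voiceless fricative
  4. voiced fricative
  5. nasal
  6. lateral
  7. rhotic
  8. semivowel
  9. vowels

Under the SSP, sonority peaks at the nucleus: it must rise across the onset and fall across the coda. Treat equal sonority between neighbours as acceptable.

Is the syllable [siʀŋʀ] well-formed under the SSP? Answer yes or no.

Onset: /s/ is a voiceless fricative (sonority 3); then the nucleus /i/ (sonority 9).
Onset profile 3-9 — rises to the nucleus.
Coda: /ʀ/ is a rhotic (sonority 7), /ŋ/ is a nasal (sonority 5), /ʀ/ is a rhotic (sonority 7).
Coda profile 9-7-5-7 — does not fall throughout.

no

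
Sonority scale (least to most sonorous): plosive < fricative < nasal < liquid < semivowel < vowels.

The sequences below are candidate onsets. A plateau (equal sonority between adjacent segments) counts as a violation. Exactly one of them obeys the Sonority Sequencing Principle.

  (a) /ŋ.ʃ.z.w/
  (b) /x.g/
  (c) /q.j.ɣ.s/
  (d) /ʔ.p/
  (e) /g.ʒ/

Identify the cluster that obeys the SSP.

(a) sonority 3-2-2-5: ill-formed.
(b) sonority 2-1: ill-formed.
(c) sonority 1-5-2-2: ill-formed.
(d) sonority 1-1: ill-formed.
(e) sonority 1-2: well-formed.

e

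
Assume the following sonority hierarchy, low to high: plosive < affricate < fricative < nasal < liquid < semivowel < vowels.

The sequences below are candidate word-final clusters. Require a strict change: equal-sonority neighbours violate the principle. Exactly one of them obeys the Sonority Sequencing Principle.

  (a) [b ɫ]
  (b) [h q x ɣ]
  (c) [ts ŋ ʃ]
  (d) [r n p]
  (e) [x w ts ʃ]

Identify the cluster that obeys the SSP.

(a) 1-5 → violates
(b) 3-1-3-3 → violates
(c) 2-4-3 → violates
(d) 5-4-1 → obeys
(e) 3-6-2-3 → violates

d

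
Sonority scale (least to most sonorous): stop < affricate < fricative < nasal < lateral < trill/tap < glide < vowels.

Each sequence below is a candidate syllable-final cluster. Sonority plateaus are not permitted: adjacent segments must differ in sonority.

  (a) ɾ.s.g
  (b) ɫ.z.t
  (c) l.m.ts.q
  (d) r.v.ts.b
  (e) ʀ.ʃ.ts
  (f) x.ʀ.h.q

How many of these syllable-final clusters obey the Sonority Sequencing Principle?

5

(a) ɾ.s.g: profile 6-3-1 — obeys.
(b) ɫ.z.t: profile 5-3-1 — obeys.
(c) l.m.ts.q: profile 5-4-2-1 — obeys.
(d) r.v.ts.b: profile 6-3-2-1 — obeys.
(e) ʀ.ʃ.ts: profile 6-3-2 — obeys.
(f) x.ʀ.h.q: profile 3-6-3-1 — violates.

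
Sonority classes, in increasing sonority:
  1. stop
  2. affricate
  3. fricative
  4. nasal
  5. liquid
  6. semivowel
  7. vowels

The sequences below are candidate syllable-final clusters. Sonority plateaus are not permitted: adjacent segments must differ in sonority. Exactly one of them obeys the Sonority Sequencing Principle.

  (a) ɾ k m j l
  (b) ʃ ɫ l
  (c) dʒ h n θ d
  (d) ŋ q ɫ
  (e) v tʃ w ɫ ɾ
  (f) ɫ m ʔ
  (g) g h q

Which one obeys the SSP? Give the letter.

(a) sonority 5-1-4-6-5: ill-formed.
(b) sonority 3-5-5: ill-formed.
(c) sonority 2-3-4-3-1: ill-formed.
(d) sonority 4-1-5: ill-formed.
(e) sonority 3-2-6-5-5: ill-formed.
(f) sonority 5-4-1: well-formed.
(g) sonority 1-3-1: ill-formed.

f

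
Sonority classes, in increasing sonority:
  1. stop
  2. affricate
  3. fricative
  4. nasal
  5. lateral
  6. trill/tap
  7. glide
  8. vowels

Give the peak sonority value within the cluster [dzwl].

/d/: stop = 1.
/z/: fricative = 3.
/w/: glide = 7.
/l/: lateral = 5.
The maximum is 7.

7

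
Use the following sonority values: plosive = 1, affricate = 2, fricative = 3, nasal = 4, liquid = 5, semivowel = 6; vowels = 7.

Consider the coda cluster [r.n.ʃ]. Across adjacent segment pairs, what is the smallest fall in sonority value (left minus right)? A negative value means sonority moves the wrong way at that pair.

1

/r/: liquid = 5.
/n/: nasal = 4.
/ʃ/: fricative = 3.
/r/→/n/: change +1.
/n/→/ʃ/: change +1.
Minimum = 1.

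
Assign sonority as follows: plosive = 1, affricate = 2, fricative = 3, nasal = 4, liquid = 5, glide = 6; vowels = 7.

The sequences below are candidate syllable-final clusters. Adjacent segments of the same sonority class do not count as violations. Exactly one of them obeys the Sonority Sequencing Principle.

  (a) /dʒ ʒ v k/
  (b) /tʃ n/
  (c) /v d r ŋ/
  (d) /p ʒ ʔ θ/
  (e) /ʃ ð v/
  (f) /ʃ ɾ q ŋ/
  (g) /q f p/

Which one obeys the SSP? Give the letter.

e

(a) /dʒ ʒ v k/: profile 2-3-3-1 — violates.
(b) /tʃ n/: profile 2-4 — violates.
(c) /v d r ŋ/: profile 3-1-5-4 — violates.
(d) /p ʒ ʔ θ/: profile 1-3-1-3 — violates.
(e) /ʃ ð v/: profile 3-3-3 — obeys.
(f) /ʃ ɾ q ŋ/: profile 3-5-1-4 — violates.
(g) /q f p/: profile 1-3-1 — violates.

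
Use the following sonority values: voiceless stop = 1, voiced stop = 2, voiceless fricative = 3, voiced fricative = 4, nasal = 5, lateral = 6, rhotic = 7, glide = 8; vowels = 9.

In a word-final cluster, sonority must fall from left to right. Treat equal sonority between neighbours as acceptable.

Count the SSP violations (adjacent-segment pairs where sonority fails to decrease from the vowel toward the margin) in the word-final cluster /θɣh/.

1

/θ/: voiceless fricative = 3.
/ɣ/: voiced fricative = 4.
/h/: voiceless fricative = 3.
/θ/→/ɣ/: 3→4 (does not fall) — violation.
/ɣ/→/h/: 4→3 (falls) — ok.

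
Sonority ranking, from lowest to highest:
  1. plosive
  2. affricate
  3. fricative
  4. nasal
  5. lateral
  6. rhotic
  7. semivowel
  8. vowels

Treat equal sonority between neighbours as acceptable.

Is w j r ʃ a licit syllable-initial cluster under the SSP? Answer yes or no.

no

/w/ — semivowel, sonority 7.
/j/ — semivowel, sonority 7.
/r/ — rhotic, sonority 6.
/ʃ/ — fricative, sonority 3.
The profile is 7-7-6-3. Between /j/ (7) and /r/ (6) sonority does not rise, so the cluster violates the SSP.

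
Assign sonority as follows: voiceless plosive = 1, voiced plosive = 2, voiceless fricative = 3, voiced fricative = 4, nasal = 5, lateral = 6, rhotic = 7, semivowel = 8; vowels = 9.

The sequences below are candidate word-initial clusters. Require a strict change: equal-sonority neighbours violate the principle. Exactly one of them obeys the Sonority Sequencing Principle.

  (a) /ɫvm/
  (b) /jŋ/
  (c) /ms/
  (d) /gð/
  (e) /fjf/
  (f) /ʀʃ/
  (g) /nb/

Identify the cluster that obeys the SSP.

(a) /ɫvm/: profile 6-4-5 — violates.
(b) /jŋ/: profile 8-5 — violates.
(c) /ms/: profile 5-3 — violates.
(d) /gð/: profile 2-4 — obeys.
(e) /fjf/: profile 3-8-3 — violates.
(f) /ʀʃ/: profile 7-3 — violates.
(g) /nb/: profile 5-2 — violates.

d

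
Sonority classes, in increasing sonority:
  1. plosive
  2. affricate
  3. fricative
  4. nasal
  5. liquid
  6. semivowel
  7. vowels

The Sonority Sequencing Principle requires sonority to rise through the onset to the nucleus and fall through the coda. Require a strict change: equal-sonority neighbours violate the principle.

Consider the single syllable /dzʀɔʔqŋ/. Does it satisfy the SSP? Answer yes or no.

Onset: /d/ is a plosive (sonority 1), /z/ is a fricative (sonority 3), /ʀ/ is a liquid (sonority 5); then the nucleus /ɔ/ (sonority 7).
Onset profile 1-3-5-7 — rises to the nucleus.
Coda: /ʔ/ is a plosive (sonority 1), /q/ is a plosive (sonority 1), /ŋ/ is a nasal (sonority 4).
Coda profile 7-1-1-4 — does not strictly fall throughout.

no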